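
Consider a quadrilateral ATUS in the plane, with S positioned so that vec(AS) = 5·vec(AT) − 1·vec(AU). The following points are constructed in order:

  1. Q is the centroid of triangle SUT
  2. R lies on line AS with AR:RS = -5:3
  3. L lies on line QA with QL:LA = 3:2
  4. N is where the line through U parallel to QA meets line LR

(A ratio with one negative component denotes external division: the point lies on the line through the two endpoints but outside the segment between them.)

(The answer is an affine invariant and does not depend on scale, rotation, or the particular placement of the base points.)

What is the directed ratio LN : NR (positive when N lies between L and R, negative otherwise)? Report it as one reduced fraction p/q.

Work in coordinates with A = (0, 0), T = (1, 0), U = (0, 1), S = (5, -1).
1. Q is the centroid of triangle SUT ⇒ Q = (2, 0)
2. R lies on line AS with AR:RS = -5:3 ⇒ R = (25/2, -5/2)
3. L lies on line QA with QL:LA = 3:2 ⇒ L = (4/5, 0)
4. N is where the line through U parallel to QA meets line LR ⇒ N = (-97/25, 1)
N = L + t·(R−L) with t = -2/5, so LN:NR = t:(1−t) = -2/5:7/5

LN:NR = -2/7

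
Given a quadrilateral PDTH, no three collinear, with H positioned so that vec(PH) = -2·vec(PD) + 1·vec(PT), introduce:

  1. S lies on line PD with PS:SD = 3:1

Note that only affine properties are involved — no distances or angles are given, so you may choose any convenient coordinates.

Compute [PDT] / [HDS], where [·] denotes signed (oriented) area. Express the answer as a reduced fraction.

Work in coordinates with P = (0, 0), D = (1, 0), T = (0, 1), H = (-2, 1).
1. S lies on line PD with PS:SD = 3:1 ⇒ S = (3/4, 0)
2·[PDT] = 1, 2·[HDS] = -1/4
[PDT]:[HDS] = 1:-1/4 = -4

[PDT]:[HDS] = -4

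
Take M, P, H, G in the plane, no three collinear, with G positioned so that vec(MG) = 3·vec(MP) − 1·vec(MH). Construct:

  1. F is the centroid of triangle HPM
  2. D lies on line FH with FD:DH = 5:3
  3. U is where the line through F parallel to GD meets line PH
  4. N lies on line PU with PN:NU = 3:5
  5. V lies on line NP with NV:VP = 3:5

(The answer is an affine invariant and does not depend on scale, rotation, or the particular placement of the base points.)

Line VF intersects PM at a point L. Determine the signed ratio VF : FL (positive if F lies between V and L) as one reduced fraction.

Set M = (0, 0), P = (1, 0), H = (0, 1), G = (3, -1); any affine frame gives the same invariant.
1. F is the centroid of triangle HPM ⇒ F = (1/3, 1/3)
2. D lies on line FH with FD:DH = 5:3 ⇒ D = (1/8, 3/4)
3. U is where the line through F parallel to GD meets line PH ⇒ U = (32/27, -5/27)
4. N lies on line PU with PN:NU = 3:5 ⇒ N = (77/72, -5/72)
5. V lies on line NP with NV:VP = 3:5 ⇒ V = (601/576, -25/576)
line VF meets PM at L = (626/651, 0)
F = V + t·(L−V) with t = 217/25, so VF:FL = 217/25:-192/25

VF:FL = -217/192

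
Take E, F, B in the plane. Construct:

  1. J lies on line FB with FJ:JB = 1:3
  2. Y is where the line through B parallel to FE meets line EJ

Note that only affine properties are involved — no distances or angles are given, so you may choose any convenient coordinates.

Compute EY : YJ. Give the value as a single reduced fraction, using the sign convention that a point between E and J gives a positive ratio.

Choose coordinates E = (0, 0), F = (1, 0), B = (0, 1).
1. J lies on line FB with FJ:JB = 1:3 ⇒ J = (3/4, 1/4)
2. Y is where the line through B parallel to FE meets line EJ ⇒ Y = (3, 1)
Y = E + t·(J−E) with t = 4, so EY:YJ = t:(1−t) = 4:-3

EY:YJ = -4/3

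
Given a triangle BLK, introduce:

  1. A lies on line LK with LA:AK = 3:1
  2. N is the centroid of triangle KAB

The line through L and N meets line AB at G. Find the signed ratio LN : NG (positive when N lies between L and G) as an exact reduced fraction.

LN:NG = -10

Assign B = (0, 0), L = (1, 0), K = (0, 1) — the answer is frame-independent, so this choice is without loss of generality.
1. A lies on line LK with LA:AK = 3:1 ⇒ A = (1/4, 3/4)
2. N is the centroid of triangle KAB ⇒ N = (1/12, 7/12)
line LN meets AB at G = (7/40, 21/40)
N = L + t·(G−L) with t = 10/9, so LN:NG = 10/9:-1/9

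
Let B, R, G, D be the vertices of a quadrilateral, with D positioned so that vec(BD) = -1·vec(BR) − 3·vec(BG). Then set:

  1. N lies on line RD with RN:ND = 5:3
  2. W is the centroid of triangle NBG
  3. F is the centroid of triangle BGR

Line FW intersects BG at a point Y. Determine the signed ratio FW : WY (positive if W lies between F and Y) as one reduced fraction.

FW:WY = -5

Choose coordinates B = (0, 0), R = (1, 0), G = (0, 1), D = (-1, -3).
1. N lies on line RD with RN:ND = 5:3 ⇒ N = (-1/4, -15/8)
2. W is the centroid of triangle NBG ⇒ W = (-1/12, -7/24)
3. F is the centroid of triangle BGR ⇒ F = (1/3, 1/3)
line FW meets BG at Y = (0, -1/6)
W = F + t·(Y−F) with t = 5/4, so FW:WY = 5/4:-1/4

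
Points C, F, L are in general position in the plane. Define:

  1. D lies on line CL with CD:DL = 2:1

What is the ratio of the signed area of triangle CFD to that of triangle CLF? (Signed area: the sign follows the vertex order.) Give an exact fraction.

Assign C = (0, 0), F = (1, 0), L = (0, 1) — the answer is frame-independent, so this choice is without loss of generality.
1. D lies on line CL with CD:DL = 2:1 ⇒ D = (0, 2/3)
2·[CFD] = 2/3, 2·[CLF] = -1
[CFD]:[CLF] = 2/3:-1 = -2/3

[CFD]:[CLF] = -2/3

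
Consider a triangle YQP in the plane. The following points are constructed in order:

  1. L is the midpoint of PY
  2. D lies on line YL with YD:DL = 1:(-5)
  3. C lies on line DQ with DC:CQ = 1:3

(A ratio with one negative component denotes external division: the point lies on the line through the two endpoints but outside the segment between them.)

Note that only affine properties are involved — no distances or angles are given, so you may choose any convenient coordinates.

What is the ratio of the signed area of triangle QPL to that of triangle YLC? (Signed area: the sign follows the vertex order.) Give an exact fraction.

Choose coordinates Y = (0, 0), Q = (1, 0), P = (0, 1).
1. L is the midpoint of PY ⇒ L = (0, 1/2)
2. D lies on line YL with YD:DL = 1:(-5) ⇒ D = (0, -1/8)
3. C lies on line DQ with DC:CQ = 1:3 ⇒ C = (1/4, -3/32)
2·[QPL] = 1/2, 2·[YLC] = -1/8
[QPL]:[YLC] = 1/2:-1/8 = -4

[QPL]:[YLC] = -4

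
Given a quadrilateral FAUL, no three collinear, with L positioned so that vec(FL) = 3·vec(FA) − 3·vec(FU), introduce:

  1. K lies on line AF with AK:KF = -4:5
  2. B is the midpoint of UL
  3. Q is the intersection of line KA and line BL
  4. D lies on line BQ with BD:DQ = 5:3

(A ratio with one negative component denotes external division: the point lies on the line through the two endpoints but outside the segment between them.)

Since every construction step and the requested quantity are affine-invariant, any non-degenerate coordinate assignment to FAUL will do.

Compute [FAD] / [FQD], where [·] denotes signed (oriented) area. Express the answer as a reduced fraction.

Set F = (0, 0), A = (1, 0), U = (0, 1), L = (3, -3); any affine frame gives the same invariant.
1. K lies on line AF with AK:KF = -4:5 ⇒ K = (5, 0)
2. B is the midpoint of UL ⇒ B = (3/2, -1)
3. Q is the intersection of line KA and line BL ⇒ Q = (3/4, 0)
4. D lies on line BQ with BD:DQ = 5:3 ⇒ D = (33/32, -3/8)
2·[FAD] = -3/8, 2·[FQD] = -9/32
[FAD]:[FQD] = -3/8:-9/32 = 4/3

[FAD]:[FQD] = 4/3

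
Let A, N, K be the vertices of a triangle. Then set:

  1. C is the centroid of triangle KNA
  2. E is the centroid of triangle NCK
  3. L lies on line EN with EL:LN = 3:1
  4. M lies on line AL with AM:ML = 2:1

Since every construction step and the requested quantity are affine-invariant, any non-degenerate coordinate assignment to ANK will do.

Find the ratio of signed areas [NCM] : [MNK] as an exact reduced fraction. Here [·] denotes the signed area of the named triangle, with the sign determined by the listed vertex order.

Choose coordinates A = (0, 0), N = (1, 0), K = (0, 1).
1. C is the centroid of triangle KNA ⇒ C = (1/3, 1/3)
2. E is the centroid of triangle NCK ⇒ E = (4/9, 4/9)
3. L lies on line EN with EL:LN = 3:1 ⇒ L = (31/36, 1/9)
4. M lies on line AL with AM:ML = 2:1 ⇒ M = (31/54, 2/27)
2·[NCM] = 5/54, 2·[MNK] = 19/54
[NCM]:[MNK] = 5/54:19/54 = 5/19

[NCM]:[MNK] = 5/19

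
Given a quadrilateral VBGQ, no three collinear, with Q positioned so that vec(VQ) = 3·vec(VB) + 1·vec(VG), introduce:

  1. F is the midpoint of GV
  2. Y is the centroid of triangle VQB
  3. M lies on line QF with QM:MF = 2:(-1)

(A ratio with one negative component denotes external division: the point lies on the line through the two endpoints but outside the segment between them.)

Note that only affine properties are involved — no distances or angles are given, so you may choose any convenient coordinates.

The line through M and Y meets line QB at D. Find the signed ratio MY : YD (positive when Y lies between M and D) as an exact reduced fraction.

MY:YD = 11

Choose coordinates V = (0, 0), B = (1, 0), G = (0, 1), Q = (3, 1).
1. F is the midpoint of GV ⇒ F = (0, 1/2)
2. Y is the centroid of triangle VQB ⇒ Y = (4/3, 1/3)
3. M lies on line QF with QM:MF = 2:(-1) ⇒ M = (-3, 0)
line MY meets QB at D = (19/11, 4/11)
Y = M + t·(D−M) with t = 11/12, so MY:YD = 11/12:1/12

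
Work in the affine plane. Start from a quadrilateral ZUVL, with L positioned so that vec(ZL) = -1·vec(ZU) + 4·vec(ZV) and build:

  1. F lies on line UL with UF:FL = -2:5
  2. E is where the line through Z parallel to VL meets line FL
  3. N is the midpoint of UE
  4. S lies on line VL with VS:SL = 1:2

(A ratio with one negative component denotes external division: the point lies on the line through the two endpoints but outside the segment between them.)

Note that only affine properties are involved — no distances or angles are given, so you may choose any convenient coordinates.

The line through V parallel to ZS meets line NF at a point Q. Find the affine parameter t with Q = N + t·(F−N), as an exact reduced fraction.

Choose coordinates Z = (0, 0), U = (1, 0), V = (0, 1), L = (-1, 4).
1. F lies on line UL with UF:FL = -2:5 ⇒ F = (7/3, -8/3)
2. E is where the line through Z parallel to VL meets line FL ⇒ E = (-2, 6)
3. N is the midpoint of UE ⇒ N = (-1/2, 3)
4. S lies on line VL with VS:SL = 1:2 ⇒ S = (-1/3, 2)
through V parallel to ZS: direction (-1/3, 2); meets NF at Q = (-1/4, 5/2)
Q = N + t·(F−N) with t = 3/34

t = 3/34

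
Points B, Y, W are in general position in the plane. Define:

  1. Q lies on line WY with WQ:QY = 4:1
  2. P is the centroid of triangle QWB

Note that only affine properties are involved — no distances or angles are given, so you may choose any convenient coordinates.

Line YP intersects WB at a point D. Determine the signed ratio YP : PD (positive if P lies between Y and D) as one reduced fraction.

YP:PD = 11/4

Choose coordinates B = (0, 0), Y = (1, 0), W = (0, 1).
1. Q lies on line WY with WQ:QY = 4:1 ⇒ Q = (4/5, 1/5)
2. P is the centroid of triangle QWB ⇒ P = (4/15, 2/5)
line YP meets WB at D = (0, 6/11)
P = Y + t·(D−Y) with t = 11/15, so YP:PD = 11/15:4/15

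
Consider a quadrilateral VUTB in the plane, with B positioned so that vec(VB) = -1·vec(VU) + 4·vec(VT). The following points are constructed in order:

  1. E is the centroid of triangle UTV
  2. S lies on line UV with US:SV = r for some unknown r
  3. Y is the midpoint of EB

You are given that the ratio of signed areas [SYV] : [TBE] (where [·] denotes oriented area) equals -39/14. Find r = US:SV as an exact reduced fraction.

Choose coordinates V = (0, 0), U = (1, 0), T = (0, 1), B = (-1, 4).
1. E is the centroid of triangle UTV ⇒ E = (1/3, 1/3)
2. With US:SV = r, write λ = r/(r+1) so S = U + λ·(V−U); S is affine-linear in λ
3. Y is the midpoint of EB ⇒ Y = (-1/3, 13/6)
Every point depending on S is an affine combination of S and λ-independent points, so each such coordinate is linear in λ; the λ² term in each signed area is a multiple of (V−U)×(V−U) = 0, so 2·[SYV] and 2·[TBE] are each linear in λ. Evaluating at λ=0 and λ=1:
  2·[SYV] = -13/6·λ + 13/6,   2·[TBE] = -1/3
So [SYV]:[TBE] = (-13/6·λ + 13/6) / (-1/3). Setting this equal to -39/14:
  -13/6·λ + 13/6 = -39/14·(-1/3)  ⇒  λ = 4/7
Then r = λ/(1−λ) = (4/7)/(3/7) = 4/3. Check: with r = 4/3, S = (3/7, 0) and [SYV]:[TBE] = -39/14 as required.

r = 4/3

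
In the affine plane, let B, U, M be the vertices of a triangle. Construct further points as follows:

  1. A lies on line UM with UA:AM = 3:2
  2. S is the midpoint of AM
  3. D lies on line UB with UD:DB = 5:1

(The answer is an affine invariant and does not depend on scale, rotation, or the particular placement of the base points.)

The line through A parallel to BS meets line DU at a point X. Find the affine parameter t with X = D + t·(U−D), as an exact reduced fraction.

Choose coordinates B = (0, 0), U = (1, 0), M = (0, 1).
1. A lies on line UM with UA:AM = 3:2 ⇒ A = (2/5, 3/5)
2. S is the midpoint of AM ⇒ S = (1/5, 4/5)
3. D lies on line UB with UD:DB = 5:1 ⇒ D = (1/6, 0)
through A parallel to BS: direction (1/5, 4/5); meets DU at X = (1/4, 0)
X = D + t·(U−D) with t = 1/10

t = 1/10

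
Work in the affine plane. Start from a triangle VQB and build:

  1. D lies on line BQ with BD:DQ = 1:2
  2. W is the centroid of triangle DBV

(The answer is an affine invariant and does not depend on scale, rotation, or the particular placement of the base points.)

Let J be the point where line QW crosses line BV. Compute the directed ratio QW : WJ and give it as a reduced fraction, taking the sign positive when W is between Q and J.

Choose coordinates V = (0, 0), Q = (1, 0), B = (0, 1).
1. D lies on line BQ with BD:DQ = 1:2 ⇒ D = (1/3, 2/3)
2. W is the centroid of triangle DBV ⇒ W = (1/9, 5/9)
line QW meets BV at J = (0, 5/8)
W = Q + t·(J−Q) with t = 8/9, so QW:WJ = 8/9:1/9

QW:WJ = 8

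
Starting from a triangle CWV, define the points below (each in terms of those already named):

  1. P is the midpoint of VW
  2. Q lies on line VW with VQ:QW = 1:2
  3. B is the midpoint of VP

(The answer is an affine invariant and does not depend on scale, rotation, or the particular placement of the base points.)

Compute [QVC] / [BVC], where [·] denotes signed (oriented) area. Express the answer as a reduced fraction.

Work in coordinates with C = (0, 0), W = (1, 0), V = (0, 1).
1. P is the midpoint of VW ⇒ P = (1/2, 1/2)
2. Q lies on line VW with VQ:QW = 1:2 ⇒ Q = (1/3, 2/3)
3. B is the midpoint of VP ⇒ B = (1/4, 3/4)
2·[QVC] = 1/3, 2·[BVC] = 1/4
[QVC]:[BVC] = 1/3:1/4 = 4/3

[QVC]:[BVC] = 4/3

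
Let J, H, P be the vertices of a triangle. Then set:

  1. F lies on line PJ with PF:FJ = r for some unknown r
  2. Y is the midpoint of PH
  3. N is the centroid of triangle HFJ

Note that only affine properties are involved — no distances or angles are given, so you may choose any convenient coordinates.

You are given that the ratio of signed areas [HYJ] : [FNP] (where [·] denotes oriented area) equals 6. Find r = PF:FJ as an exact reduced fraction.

r = 1/3

Choose coordinates J = (0, 0), H = (1, 0), P = (0, 1).
1. With PF:FJ = r, write λ = r/(r+1) so F = P + λ·(J−P); F is affine-linear in λ
2. Y is the midpoint of PH ⇒ Y = (1/2, 1/2)
3. N is the centroid of triangle HFJ ⇒ N is an affine combination of earlier points and hence also affine-linear in λ
Every point depending on F is an affine combination of F and λ-independent points, so each such coordinate is linear in λ; the λ² term in each signed area is a multiple of (J−P)×(J−P) = 0, so 2·[HYJ] and 2·[FNP] are each linear in λ. Evaluating at λ=0 and λ=1:
  2·[HYJ] = 1/2,   2·[FNP] = 1/3·λ
So [HYJ]:[FNP] = (1/2) / (1/3·λ). Setting this equal to 6:
  1/2 = 6·(1/3·λ)  ⇒  λ = 1/4
Then r = λ/(1−λ) = (1/4)/(3/4) = 1/3. Check: with r = 1/3, F = (0, 3/4) and [HYJ]:[FNP] = 6 as required.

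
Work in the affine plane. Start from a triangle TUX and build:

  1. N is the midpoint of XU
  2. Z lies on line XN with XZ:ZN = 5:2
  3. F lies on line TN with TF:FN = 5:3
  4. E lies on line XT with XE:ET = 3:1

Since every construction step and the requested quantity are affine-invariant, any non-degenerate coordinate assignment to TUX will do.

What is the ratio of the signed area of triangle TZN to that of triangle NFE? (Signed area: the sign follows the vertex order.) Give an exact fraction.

Set T = (0, 0), U = (1, 0), X = (0, 1); any affine frame gives the same invariant.
1. N is the midpoint of XU ⇒ N = (1/2, 1/2)
2. Z lies on line XN with XZ:ZN = 5:2 ⇒ Z = (5/14, 9/14)
3. F lies on line TN with TF:FN = 5:3 ⇒ F = (5/16, 5/16)
4. E lies on line XT with XE:ET = 3:1 ⇒ E = (0, 1/4)
2·[TZN] = -1/7, 2·[NFE] = -3/64
[TZN]:[NFE] = -1/7:-3/64 = 64/21

[TZN]:[NFE] = 64/21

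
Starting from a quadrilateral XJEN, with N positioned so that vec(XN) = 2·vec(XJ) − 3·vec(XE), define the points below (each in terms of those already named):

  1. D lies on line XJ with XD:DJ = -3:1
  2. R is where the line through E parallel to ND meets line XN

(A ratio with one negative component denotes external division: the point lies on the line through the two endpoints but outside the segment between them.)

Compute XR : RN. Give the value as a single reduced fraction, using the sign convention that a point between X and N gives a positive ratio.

Choose coordinates X = (0, 0), J = (1, 0), E = (0, 1), N = (2, -3).
1. D lies on line XJ with XD:DJ = -3:1 ⇒ D = (3/2, 0)
2. R is where the line through E parallel to ND meets line XN ⇒ R = (2/9, -1/3)
R = X + t·(N−X) with t = 1/9, so XR:RN = t:(1−t) = 1/9:8/9

XR:RN = 1/8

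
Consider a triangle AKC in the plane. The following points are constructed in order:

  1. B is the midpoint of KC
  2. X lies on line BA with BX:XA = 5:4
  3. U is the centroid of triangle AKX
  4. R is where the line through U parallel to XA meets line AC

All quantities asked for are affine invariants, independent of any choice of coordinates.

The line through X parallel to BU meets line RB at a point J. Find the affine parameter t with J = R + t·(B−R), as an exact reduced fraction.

t = 7/22

Assign A = (0, 0), K = (1, 0), C = (0, 1) — the answer is frame-independent, so this choice is without loss of generality.
1. B is the midpoint of KC ⇒ B = (1/2, 1/2)
2. X lies on line BA with BX:XA = 5:4 ⇒ X = (2/9, 2/9)
3. U is the centroid of triangle AKX ⇒ U = (11/27, 2/27)
4. R is where the line through U parallel to XA meets line AC ⇒ R = (0, -1/3)
through X parallel to BU: direction (-5/54, -23/54); meets RB at J = (7/44, -3/44)
J = R + t·(B−R) with t = 7/22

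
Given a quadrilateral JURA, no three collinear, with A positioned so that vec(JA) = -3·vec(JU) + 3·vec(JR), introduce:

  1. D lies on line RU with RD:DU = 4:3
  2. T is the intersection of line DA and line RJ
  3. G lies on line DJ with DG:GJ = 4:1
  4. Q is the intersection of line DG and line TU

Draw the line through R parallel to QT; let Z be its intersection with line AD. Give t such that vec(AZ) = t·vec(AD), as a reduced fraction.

t = 91/75

Work in coordinates with J = (0, 0), U = (1, 0), R = (0, 1), A = (-3, 3).
1. D lies on line RU with RD:DU = 4:3 ⇒ D = (4/7, 3/7)
2. T is the intersection of line DA and line RJ ⇒ T = (0, 21/25)
3. G lies on line DJ with DG:GJ = 4:1 ⇒ G = (4/35, 3/35)
4. Q is the intersection of line DG and line TU ⇒ Q = (28/53, 21/53)
through R parallel to QT: direction (-28/53, 588/1325); meets AD at Z = (4/3, -3/25)
Z = A + t·(D−A) with t = 91/75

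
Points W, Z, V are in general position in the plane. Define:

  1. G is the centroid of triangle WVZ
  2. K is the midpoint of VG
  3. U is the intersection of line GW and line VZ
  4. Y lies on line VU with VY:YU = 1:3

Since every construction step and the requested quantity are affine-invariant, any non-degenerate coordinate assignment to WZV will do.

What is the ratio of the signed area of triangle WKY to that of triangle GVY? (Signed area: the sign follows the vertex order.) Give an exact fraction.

Work in coordinates with W = (0, 0), Z = (1, 0), V = (0, 1).
1. G is the centroid of triangle WVZ ⇒ G = (1/3, 1/3)
2. K is the midpoint of VG ⇒ K = (1/6, 2/3)
3. U is the intersection of line GW and line VZ ⇒ U = (1/2, 1/2)
4. Y lies on line VU with VY:YU = 1:3 ⇒ Y = (1/8, 7/8)
2·[WKY] = 1/16, 2·[GVY] = -1/24
[WKY]:[GVY] = 1/16:-1/24 = -3/2

[WKY]:[GVY] = -3/2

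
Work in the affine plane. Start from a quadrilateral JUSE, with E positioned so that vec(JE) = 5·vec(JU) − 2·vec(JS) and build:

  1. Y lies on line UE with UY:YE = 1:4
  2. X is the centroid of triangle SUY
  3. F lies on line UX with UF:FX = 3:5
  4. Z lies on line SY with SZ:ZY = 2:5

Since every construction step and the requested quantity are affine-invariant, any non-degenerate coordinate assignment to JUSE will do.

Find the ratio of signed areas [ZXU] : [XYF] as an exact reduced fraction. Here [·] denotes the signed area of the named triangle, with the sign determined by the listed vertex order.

Set J = (0, 0), U = (1, 0), S = (0, 1), E = (5, -2); any affine frame gives the same invariant.
1. Y lies on line UE with UY:YE = 1:4 ⇒ Y = (9/5, -2/5)
2. X is the centroid of triangle SUY ⇒ X = (14/15, 1/5)
3. F lies on line UX with UF:FX = 3:5 ⇒ F = (39/40, 3/40)
4. Z lies on line SY with SZ:ZY = 2:5 ⇒ Z = (18/35, 3/5)
2·[ZXU] = -2/35, 2·[XYF] = -1/12
[ZXU]:[XYF] = -2/35:-1/12 = 24/35

[ZXU]:[XYF] = 24/35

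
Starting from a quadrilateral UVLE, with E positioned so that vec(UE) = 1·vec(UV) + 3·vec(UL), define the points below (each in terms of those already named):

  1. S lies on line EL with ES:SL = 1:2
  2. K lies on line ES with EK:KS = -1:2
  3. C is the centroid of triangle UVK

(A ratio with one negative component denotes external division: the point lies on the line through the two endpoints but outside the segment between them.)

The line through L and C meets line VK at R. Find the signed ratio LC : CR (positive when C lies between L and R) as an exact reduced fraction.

LC:CR = 25/11

Choose coordinates U = (0, 0), V = (1, 0), L = (0, 1), E = (1, 3).
1. S lies on line EL with ES:SL = 1:2 ⇒ S = (2/3, 7/3)
2. K lies on line ES with EK:KS = -1:2 ⇒ K = (4/3, 11/3)
3. C is the centroid of triangle UVK ⇒ C = (7/9, 11/9)
line LC meets VK at R = (28/25, 33/25)
C = L + t·(R−L) with t = 25/36, so LC:CR = 25/36:11/36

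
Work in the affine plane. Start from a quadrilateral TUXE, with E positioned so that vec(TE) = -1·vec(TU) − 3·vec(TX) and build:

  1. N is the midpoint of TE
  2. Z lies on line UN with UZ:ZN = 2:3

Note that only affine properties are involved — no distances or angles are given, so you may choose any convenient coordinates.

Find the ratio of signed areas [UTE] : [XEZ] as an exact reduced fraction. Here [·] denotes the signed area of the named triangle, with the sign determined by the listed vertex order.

[UTE]:[XEZ] = 15/16

Assign T = (0, 0), U = (1, 0), X = (0, 1), E = (-1, -3) — the answer is frame-independent, so this choice is without loss of generality.
1. N is the midpoint of TE ⇒ N = (-1/2, -3/2)
2. Z lies on line UN with UZ:ZN = 2:3 ⇒ Z = (2/5, -3/5)
2·[UTE] = 3, 2·[XEZ] = 16/5
[UTE]:[XEZ] = 3:16/5 = 15/16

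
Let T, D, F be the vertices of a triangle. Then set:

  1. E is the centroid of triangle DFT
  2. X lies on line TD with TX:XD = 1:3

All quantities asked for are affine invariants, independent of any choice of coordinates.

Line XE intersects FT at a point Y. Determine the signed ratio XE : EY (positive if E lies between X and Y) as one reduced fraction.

Assign T = (0, 0), D = (1, 0), F = (0, 1) — the answer is frame-independent, so this choice is without loss of generality.
1. E is the centroid of triangle DFT ⇒ E = (1/3, 1/3)
2. X lies on line TD with TX:XD = 1:3 ⇒ X = (1/4, 0)
line XE meets FT at Y = (0, -1)
E = X + t·(Y−X) with t = -1/3, so XE:EY = -1/3:4/3

XE:EY = -1/4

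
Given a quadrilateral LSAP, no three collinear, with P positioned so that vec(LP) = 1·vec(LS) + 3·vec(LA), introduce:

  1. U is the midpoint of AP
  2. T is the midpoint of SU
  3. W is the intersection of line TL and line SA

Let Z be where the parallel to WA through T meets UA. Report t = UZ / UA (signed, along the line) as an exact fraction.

t = 1/2

Set L = (0, 0), S = (1, 0), A = (0, 1), P = (1, 3); any affine frame gives the same invariant.
1. U is the midpoint of AP ⇒ U = (1/2, 2)
2. T is the midpoint of SU ⇒ T = (3/4, 1)
3. W is the intersection of line TL and line SA ⇒ W = (3/7, 4/7)
through T parallel to WA: direction (-3/7, 3/7); meets UA at Z = (1/4, 3/2)
Z = U + t·(A−U) with t = 1/2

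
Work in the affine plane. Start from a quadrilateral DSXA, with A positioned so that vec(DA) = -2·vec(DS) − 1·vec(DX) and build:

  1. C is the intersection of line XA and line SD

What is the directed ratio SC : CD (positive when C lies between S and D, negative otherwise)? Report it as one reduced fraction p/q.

SC:CD = -2

Choose coordinates D = (0, 0), S = (1, 0), X = (0, 1), A = (-2, -1).
1. C is the intersection of line XA and line SD ⇒ C = (-1, 0)
C = S + t·(D−S) with t = 2, so SC:CD = t:(1−t) = 2:-1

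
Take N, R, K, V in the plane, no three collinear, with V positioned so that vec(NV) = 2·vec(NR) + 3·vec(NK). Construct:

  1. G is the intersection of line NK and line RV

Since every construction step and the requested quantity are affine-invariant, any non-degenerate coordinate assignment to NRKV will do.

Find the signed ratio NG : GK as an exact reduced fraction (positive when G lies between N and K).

Set N = (0, 0), R = (1, 0), K = (0, 1), V = (2, 3); any affine frame gives the same invariant.
1. G is the intersection of line NK and line RV ⇒ G = (0, -3)
G = N + t·(K−N) with t = -3, so NG:GK = t:(1−t) = -3:4

NG:GK = -3/4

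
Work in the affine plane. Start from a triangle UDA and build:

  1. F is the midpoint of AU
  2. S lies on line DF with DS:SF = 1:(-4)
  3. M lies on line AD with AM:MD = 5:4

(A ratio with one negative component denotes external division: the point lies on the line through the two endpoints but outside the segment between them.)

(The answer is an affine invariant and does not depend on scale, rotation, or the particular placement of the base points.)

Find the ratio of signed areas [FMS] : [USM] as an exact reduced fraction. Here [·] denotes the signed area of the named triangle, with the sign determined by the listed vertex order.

Choose coordinates U = (0, 0), D = (1, 0), A = (0, 1).
1. F is the midpoint of AU ⇒ F = (0, 1/2)
2. S lies on line DF with DS:SF = 1:(-4) ⇒ S = (4/3, -1/6)
3. M lies on line AD with AM:MD = 5:4 ⇒ M = (5/9, 4/9)
2·[FMS] = -8/27, 2·[USM] = 37/54
[FMS]:[USM] = -8/27:37/54 = -16/37

[FMS]:[USM] = -16/37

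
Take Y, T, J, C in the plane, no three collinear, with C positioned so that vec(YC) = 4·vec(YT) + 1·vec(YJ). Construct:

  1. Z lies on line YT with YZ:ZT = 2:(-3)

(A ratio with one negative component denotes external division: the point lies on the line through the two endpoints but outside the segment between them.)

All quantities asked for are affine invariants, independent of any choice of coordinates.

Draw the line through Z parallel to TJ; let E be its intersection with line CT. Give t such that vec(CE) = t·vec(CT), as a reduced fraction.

Set Y = (0, 0), T = (1, 0), J = (0, 1), C = (4, 1); any affine frame gives the same invariant.
1. Z lies on line YT with YZ:ZT = 2:(-3) ⇒ Z = (-2, 0)
through Z parallel to TJ: direction (-1, 1); meets CT at E = (-5/4, -3/4)
E = C + t·(T−C) with t = 7/4

t = 7/4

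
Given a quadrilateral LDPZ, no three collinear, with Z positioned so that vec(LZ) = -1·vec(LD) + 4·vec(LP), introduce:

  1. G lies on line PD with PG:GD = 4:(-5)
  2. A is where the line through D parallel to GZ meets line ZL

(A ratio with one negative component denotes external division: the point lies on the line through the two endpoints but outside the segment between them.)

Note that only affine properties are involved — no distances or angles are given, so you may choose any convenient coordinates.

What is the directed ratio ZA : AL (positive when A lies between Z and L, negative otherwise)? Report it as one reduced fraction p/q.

Assign L = (0, 0), D = (1, 0), P = (0, 1), Z = (-1, 4) — the answer is frame-independent, so this choice is without loss of generality.
1. G lies on line PD with PG:GD = 4:(-5) ⇒ G = (-4, 5)
2. A is where the line through D parallel to GZ meets line ZL ⇒ A = (-1/11, 4/11)
A = Z + t·(L−Z) with t = 10/11, so ZA:AL = t:(1−t) = 10/11:1/11

ZA:AL = 10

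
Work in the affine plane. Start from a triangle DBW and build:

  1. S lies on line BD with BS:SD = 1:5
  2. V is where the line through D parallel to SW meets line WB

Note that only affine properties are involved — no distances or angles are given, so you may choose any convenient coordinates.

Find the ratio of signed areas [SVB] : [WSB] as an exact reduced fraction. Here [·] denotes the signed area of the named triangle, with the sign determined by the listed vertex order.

Work in coordinates with D = (0, 0), B = (1, 0), W = (0, 1).
1. S lies on line BD with BS:SD = 1:5 ⇒ S = (5/6, 0)
2. V is where the line through D parallel to SW meets line WB ⇒ V = (-5, 6)
2·[SVB] = -1, 2·[WSB] = 1/6
[SVB]:[WSB] = -1:1/6 = -6

[SVB]:[WSB] = -6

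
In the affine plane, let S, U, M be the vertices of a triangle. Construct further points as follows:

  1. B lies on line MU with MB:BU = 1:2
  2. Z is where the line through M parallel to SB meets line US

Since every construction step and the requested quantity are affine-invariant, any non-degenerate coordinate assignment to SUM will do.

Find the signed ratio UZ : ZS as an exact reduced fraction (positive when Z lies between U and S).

Assign S = (0, 0), U = (1, 0), M = (0, 1) — the answer is frame-independent, so this choice is without loss of generality.
1. B lies on line MU with MB:BU = 1:2 ⇒ B = (1/3, 2/3)
2. Z is where the line through M parallel to SB meets line US ⇒ Z = (-1/2, 0)
Z = U + t·(S−U) with t = 3/2, so UZ:ZS = t:(1−t) = 3/2:-1/2

UZ:ZS = -3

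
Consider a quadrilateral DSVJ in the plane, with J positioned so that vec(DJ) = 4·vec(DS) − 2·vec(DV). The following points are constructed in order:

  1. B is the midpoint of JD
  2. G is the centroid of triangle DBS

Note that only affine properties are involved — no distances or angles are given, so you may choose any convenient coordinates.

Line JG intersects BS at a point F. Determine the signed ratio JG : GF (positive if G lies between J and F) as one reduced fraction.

Assign D = (0, 0), S = (1, 0), V = (0, 1), J = (4, -2) — the answer is frame-independent, so this choice is without loss of generality.
1. B is the midpoint of JD ⇒ B = (2, -1)
2. G is the centroid of triangle DBS ⇒ G = (1, -1/3)
line JG meets BS at F = (7/4, -3/4)
G = J + t·(F−J) with t = 4/3, so JG:GF = 4/3:-1/3

JG:GF = -4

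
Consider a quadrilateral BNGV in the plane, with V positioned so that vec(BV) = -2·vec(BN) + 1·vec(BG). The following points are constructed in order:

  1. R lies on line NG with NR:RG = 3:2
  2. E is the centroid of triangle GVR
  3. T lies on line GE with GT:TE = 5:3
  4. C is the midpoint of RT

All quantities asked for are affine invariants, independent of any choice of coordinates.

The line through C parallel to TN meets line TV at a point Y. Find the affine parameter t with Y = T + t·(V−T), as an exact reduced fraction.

t = -3/34

Assign B = (0, 0), N = (1, 0), G = (0, 1), V = (-2, 1) — the answer is frame-independent, so this choice is without loss of generality.
1. R lies on line NG with NR:RG = 3:2 ⇒ R = (2/5, 3/5)
2. E is the centroid of triangle GVR ⇒ E = (-8/15, 13/15)
3. T lies on line GE with GT:TE = 5:3 ⇒ T = (-1/3, 11/12)
4. C is the midpoint of RT ⇒ C = (1/30, 91/120)
through C parallel to TN: direction (4/3, -11/12); meets TV at Y = (-19/102, 371/408)
Y = T + t·(V−T) with t = -3/34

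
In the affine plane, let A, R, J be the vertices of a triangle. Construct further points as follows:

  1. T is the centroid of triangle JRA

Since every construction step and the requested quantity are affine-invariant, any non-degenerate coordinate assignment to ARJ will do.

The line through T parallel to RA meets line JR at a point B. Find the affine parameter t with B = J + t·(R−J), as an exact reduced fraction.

Choose coordinates A = (0, 0), R = (1, 0), J = (0, 1).
1. T is the centroid of triangle JRA ⇒ T = (1/3, 1/3)
through T parallel to RA: direction (-1, 0); meets JR at B = (2/3, 1/3)
B = J + t·(R−J) with t = 2/3

t = 2/3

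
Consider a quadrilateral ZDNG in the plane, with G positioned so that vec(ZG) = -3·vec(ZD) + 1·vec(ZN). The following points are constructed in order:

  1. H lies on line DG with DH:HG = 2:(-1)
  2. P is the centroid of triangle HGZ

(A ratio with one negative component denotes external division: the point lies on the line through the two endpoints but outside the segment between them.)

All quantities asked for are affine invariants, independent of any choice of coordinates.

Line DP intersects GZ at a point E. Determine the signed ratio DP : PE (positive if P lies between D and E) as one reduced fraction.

DP:PE = -4

Choose coordinates Z = (0, 0), D = (1, 0), N = (0, 1), G = (-3, 1).
1. H lies on line DG with DH:HG = 2:(-1) ⇒ H = (-7, 2)
2. P is the centroid of triangle HGZ ⇒ P = (-10/3, 1)
line DP meets GZ at E = (-9/4, 3/4)
P = D + t·(E−D) with t = 4/3, so DP:PE = 4/3:-1/3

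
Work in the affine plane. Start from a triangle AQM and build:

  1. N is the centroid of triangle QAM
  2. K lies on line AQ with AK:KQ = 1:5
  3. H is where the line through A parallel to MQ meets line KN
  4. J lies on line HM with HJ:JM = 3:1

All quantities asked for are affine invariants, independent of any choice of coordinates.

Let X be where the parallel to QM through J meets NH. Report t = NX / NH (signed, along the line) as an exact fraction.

t = -1/8

Choose coordinates A = (0, 0), Q = (1, 0), M = (0, 1).
1. N is the centroid of triangle QAM ⇒ N = (1/3, 1/3)
2. K lies on line AQ with AK:KQ = 1:5 ⇒ K = (1/6, 0)
3. H is where the line through A parallel to MQ meets line KN ⇒ H = (1/9, -1/9)
4. J lies on line HM with HJ:JM = 3:1 ⇒ J = (1/36, 13/18)
through J parallel to QM: direction (-1, 1); meets NH at X = (13/36, 7/18)
X = N + t·(H−N) with t = -1/8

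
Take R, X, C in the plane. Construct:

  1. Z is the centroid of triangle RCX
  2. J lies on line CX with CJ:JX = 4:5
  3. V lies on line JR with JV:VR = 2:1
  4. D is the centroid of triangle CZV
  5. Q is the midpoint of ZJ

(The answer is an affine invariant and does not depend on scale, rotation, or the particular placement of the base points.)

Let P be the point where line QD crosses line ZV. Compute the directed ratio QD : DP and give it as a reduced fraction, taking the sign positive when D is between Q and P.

Set R = (0, 0), X = (1, 0), C = (0, 1); any affine frame gives the same invariant.
1. Z is the centroid of triangle RCX ⇒ Z = (1/3, 1/3)
2. J lies on line CX with CJ:JX = 4:5 ⇒ J = (4/9, 5/9)
3. V lies on line JR with JV:VR = 2:1 ⇒ V = (4/27, 5/27)
4. D is the centroid of triangle CZV ⇒ D = (13/81, 41/81)
5. Q is the midpoint of ZJ ⇒ Q = (7/18, 4/9)
line QD meets ZV at P = (134/297, 127/297)
D = Q + t·(P−Q) with t = -11/3, so QD:DP = -11/3:14/3

QD:DP = -11/14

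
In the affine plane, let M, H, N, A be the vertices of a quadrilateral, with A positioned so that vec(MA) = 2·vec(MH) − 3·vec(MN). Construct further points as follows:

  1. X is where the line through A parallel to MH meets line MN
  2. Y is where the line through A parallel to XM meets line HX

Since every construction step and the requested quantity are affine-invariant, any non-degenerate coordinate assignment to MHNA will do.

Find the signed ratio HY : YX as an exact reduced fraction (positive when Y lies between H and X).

Assign M = (0, 0), H = (1, 0), N = (0, 1), A = (2, -3) — the answer is frame-independent, so this choice is without loss of generality.
1. X is where the line through A parallel to MH meets line MN ⇒ X = (0, -3)
2. Y is where the line through A parallel to XM meets line HX ⇒ Y = (2, 3)
Y = H + t·(X−H) with t = -1, so HY:YX = t:(1−t) = -1:2

HY:YX = -1/2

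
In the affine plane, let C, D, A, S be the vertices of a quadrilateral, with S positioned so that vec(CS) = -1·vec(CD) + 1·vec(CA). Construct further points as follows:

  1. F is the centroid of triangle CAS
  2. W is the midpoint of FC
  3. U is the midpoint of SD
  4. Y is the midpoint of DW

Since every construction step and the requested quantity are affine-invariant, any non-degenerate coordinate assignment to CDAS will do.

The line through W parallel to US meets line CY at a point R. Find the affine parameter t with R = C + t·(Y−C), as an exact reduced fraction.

t = 2/3

Work in coordinates with C = (0, 0), D = (1, 0), A = (0, 1), S = (-1, 1).
1. F is the centroid of triangle CAS ⇒ F = (-1/3, 2/3)
2. W is the midpoint of FC ⇒ W = (-1/6, 1/3)
3. U is the midpoint of SD ⇒ U = (0, 1/2)
4. Y is the midpoint of DW ⇒ Y = (5/12, 1/6)
through W parallel to US: direction (-1, 1/2); meets CY at R = (5/18, 1/9)
R = C + t·(Y−C) with t = 2/3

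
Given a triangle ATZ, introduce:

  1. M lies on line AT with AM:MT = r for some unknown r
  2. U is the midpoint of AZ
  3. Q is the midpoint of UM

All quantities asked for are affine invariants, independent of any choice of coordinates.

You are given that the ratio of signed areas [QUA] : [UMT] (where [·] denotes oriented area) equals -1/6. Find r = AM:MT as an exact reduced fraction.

r = -1/3

Choose coordinates A = (0, 0), T = (1, 0), Z = (0, 1).
1. With AM:MT = r, write λ = r/(r+1) so M = A + λ·(T−A); M is affine-linear in λ
2. U is the midpoint of AZ ⇒ U = (0, 1/2)
3. Q is the midpoint of UM ⇒ Q is an affine combination of earlier points and hence also affine-linear in λ
Every point depending on M is an affine combination of M and λ-independent points, so each such coordinate is linear in λ; the λ² term in each signed area is a multiple of (T−A)×(T−A) = 0, so 2·[QUA] and 2·[UMT] are each linear in λ. Evaluating at λ=0 and λ=1:
  2·[QUA] = 1/4·λ,   2·[UMT] = -1/2·λ + 1/2
So [QUA]:[UMT] = (1/4·λ) / (-1/2·λ + 1/2). Setting this equal to -1/6:
  1/4·λ = -1/6·(-1/2·λ + 1/2)  ⇒  λ = -1/2
Then r = λ/(1−λ) = (-1/2)/(3/2) = -1/3. Check: with r = -1/3, M = (-1/2, 0) and [QUA]:[UMT] = -1/6 as required.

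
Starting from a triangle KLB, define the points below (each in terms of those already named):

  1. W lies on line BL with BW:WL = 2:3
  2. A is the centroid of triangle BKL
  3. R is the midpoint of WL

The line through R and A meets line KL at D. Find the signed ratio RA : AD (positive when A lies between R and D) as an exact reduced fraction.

RA:AD = -1/10

Assign K = (0, 0), L = (1, 0), B = (0, 1) — the answer is frame-independent, so this choice is without loss of generality.
1. W lies on line BL with BW:WL = 2:3 ⇒ W = (2/5, 3/5)
2. A is the centroid of triangle BKL ⇒ A = (1/3, 1/3)
3. R is the midpoint of WL ⇒ R = (7/10, 3/10)
line RA meets KL at D = (4, 0)
A = R + t·(D−R) with t = -1/9, so RA:AD = -1/9:10/9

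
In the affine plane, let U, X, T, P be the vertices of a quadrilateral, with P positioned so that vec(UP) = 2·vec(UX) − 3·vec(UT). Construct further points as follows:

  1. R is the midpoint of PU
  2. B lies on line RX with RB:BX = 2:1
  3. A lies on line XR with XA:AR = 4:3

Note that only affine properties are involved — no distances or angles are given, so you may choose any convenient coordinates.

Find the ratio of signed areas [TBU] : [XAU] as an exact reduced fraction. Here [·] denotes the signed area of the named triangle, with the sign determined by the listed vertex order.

[TBU]:[XAU] = 7/6

Choose coordinates U = (0, 0), X = (1, 0), T = (0, 1), P = (2, -3).
1. R is the midpoint of PU ⇒ R = (1, -3/2)
2. B lies on line RX with RB:BX = 2:1 ⇒ B = (1, -1/2)
3. A lies on line XR with XA:AR = 4:3 ⇒ A = (1, -6/7)
2·[TBU] = -1, 2·[XAU] = -6/7
[TBU]:[XAU] = -1:-6/7 = 7/6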